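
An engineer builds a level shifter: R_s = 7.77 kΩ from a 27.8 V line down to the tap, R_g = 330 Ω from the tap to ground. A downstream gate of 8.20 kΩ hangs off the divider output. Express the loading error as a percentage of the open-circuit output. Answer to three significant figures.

3.72 %

The divider's output (Thévenin) resistance is R_s‖R_g = 316.6 Ω.
Fractional drop under load = R_th/(R_th + R_L) = 316.6 / (316.6 + 8200) = 0.03717.
So the output falls by 3.72 %.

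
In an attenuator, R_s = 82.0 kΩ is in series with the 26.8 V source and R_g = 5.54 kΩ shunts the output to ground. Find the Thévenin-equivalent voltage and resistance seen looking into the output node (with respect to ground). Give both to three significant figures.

V_th is the open-circuit tap voltage: 26.8 × 5.54/(82.0 + 5.54) = 1.70 V.
With the supply zeroed, R_s and R_g appear in parallel from the tap: R_th = R_s‖R_g = (82.0 × 5.54)/87.54 = 5.19 kΩ.

V_th = 1.70 V, R_th = 5.19 kΩ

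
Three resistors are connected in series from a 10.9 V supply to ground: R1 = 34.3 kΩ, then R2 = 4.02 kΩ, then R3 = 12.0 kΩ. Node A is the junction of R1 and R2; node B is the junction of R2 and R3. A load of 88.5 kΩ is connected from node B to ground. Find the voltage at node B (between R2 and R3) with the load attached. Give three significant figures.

At node B, R3 is in parallel with the load: R3‖R_L = 10.57 kΩ.
Below node A the resistance is R2 + (R3‖R_L) = 14.59 kΩ, so V_A = 10.9 × 14.59/48.89 = 3.252 V.
Then V_B = V_A × (R3‖R_L)/(R2 + R3‖R_L) = 3.252 × 10.57/14.59 = 2.36 V.

V ≈ 2.36 V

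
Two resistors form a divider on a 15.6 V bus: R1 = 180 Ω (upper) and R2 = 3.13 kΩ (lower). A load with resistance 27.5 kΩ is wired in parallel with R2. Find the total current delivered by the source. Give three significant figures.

I ≈ 5.22 mA

R2‖R_L = 2810 Ω, so the source sees R1 + R2‖R_L = 2990 Ω.
I = 15.6 V / 2990 Ω = 5.22 mA.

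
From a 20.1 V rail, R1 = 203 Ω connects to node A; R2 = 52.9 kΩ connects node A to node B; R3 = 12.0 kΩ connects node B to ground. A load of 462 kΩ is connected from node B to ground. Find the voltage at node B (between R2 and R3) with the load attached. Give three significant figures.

V ≈ 3.63 V

At node B, R3 is in parallel with the load: R3‖R_L = 11700 Ω.
Below node A the resistance is R2 + (R3‖R_L) = 64600 Ω, so V_A = 20.1 × 64600/64800 = 20.04 V.
Then V_B = V_A × (R3‖R_L)/(R2 + R3‖R_L) = 20.04 × 11700/64600 = 3.63 V.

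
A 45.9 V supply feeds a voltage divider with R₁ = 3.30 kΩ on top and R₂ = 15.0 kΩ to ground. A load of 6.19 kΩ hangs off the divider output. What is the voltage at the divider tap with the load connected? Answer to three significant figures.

The load sits in parallel with R₂: R₂‖R_L = (15.0 × 6.19) / (15.0 + 6.19) = 4.382 kΩ.
V_out = 45.9 × 4.382 / (3.30 + 4.382) = 45.9 × 4.382/7.682 = 26.2 V.

V_out ≈ 26.2 V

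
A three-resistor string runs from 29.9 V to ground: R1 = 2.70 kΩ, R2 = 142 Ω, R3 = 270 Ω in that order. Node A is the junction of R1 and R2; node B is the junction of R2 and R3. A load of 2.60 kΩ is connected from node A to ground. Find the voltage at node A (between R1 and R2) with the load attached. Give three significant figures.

Below node A the series string R2+R3 = 412.0 Ω sits in parallel with the 2600 Ω load: 355.6 Ω.
V_A = 29.9 × 355.6/(2700 + 355.6) = 3.48 V.

V ≈ 3.48 V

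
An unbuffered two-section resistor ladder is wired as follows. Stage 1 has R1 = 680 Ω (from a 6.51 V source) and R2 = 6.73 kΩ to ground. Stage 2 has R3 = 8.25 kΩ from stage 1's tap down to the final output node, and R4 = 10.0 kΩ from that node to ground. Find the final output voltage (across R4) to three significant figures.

Stage 2 presents R3+R4 = 18250 Ω as a load on stage 1's tap.
Stage 1's lower leg becomes R2‖(R3+R4) = 4917 Ω, so V_mid = 6.51 × 4917/5597 = 5.719 V.
Stage 2 is itself unloaded: V_out = V_mid × R4/(R3+R4) = 5.719 × 10000/18250 = 3.13 V.

V_out ≈ 3.13 V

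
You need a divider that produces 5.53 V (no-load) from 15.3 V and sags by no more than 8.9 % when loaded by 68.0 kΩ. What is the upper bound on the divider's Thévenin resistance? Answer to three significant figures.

Loading drop = R_th/(R_th + R_L) ≤ 0.0890, so R_th ≤ R_L · ε/(1−ε) = 68.0 kΩ × 0.0890/0.9110 = 6.64 kΩ.

R_th ≤ 6.64 kΩ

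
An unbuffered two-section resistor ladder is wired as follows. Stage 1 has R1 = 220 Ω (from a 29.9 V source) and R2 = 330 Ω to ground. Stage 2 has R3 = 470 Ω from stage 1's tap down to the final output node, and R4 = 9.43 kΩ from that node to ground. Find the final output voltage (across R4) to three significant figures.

V_out ≈ 16.9 V

Stage 2 presents R3+R4 = 9900 Ω as a load on stage 1's tap.
Stage 1's lower leg becomes R2‖(R3+R4) = 319.4 Ω, so V_mid = 29.9 × 319.4/539.4 = 17.70 V.
Stage 2 is itself unloaded: V_out = V_mid × R4/(R3+R4) = 17.70 × 9430/9900 = 16.9 V.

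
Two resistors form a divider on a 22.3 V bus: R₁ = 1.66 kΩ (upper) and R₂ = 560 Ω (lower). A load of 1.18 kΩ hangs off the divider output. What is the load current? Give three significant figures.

I_L ≈ 3.52 mA

R₂‖R_L = 379.8 Ω; V_out = 22.3 × 379.8/2040 = 4.152 V.
I_L = V_out / R_L = 4.152 / 1.18 kΩ = 3.52 mA.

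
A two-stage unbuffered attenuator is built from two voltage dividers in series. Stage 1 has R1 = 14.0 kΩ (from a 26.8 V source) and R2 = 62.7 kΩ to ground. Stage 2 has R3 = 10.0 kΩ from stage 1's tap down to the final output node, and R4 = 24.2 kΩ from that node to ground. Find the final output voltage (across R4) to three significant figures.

Stage 2 presents R3+R4 = 34.20 kΩ as a load on stage 1's tap.
Stage 1's lower leg becomes R2‖(R3+R4) = 22.13 kΩ, so V_mid = 26.8 × 22.13/36.13 = 16.42 V.
Stage 2 is itself unloaded: V_out = V_mid × R4/(R3+R4) = 16.42 × 24.2/34.20 = 11.6 V.

V_out ≈ 11.6 V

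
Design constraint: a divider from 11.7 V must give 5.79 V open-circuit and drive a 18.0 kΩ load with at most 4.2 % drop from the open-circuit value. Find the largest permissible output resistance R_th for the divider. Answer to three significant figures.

Loading drop = R_th/(R_th + R_L) ≤ 0.0420, so R_th ≤ R_L · ε/(1−ε) = 18.0 kΩ × 0.0420/0.9580 = 789 Ω.
(Any R1, R2 with R2/(R1+R2) = 0.495 and R1‖R2 ≤ 789 Ω will meet the spec.)

R_th ≤ 789 Ω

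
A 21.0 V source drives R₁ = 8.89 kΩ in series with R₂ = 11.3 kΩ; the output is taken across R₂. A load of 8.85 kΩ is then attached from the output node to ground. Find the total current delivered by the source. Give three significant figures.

I ≈ 1.52 mA

R₂‖R_L = 4.963 kΩ, so the source sees R₁ + R₂‖R_L = 13.85 kΩ.
I = 21.0 V / 13.85 kΩ = 1.52 mA.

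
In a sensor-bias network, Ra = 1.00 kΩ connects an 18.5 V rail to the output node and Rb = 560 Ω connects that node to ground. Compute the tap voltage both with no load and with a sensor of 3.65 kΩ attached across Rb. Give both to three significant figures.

Unloaded: 6.64 V; loaded: 6.05 V

Open-circuit: V = 18.5 × 560/(1000 + 560) = 6.64 V.
With the load, Rb becomes Rb‖R_L = 485.5 Ω, so V = 18.5 × 485.5/1486 = 6.05 V.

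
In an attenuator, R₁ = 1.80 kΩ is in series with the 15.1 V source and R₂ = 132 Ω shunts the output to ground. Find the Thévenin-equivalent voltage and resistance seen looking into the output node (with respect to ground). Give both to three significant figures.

V_th is the open-circuit tap voltage: 15.1 × 132/(1800 + 132) = 1.03 V.
With the supply zeroed, R₁ and R₂ appear in parallel from the tap: R_th = R₁‖R₂ = (1800 × 132)/1932 = 123 Ω.

V_th = 1.03 V, R_th = 123 Ω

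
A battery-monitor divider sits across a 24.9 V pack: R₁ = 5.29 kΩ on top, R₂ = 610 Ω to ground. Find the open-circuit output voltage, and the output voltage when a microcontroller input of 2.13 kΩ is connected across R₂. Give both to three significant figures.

Open-circuit: V = 24.9 × 610/(5290 + 610) = 2.57 V.
With the load, R₂ becomes R₂‖R_L = 474.2 Ω, so V = 24.9 × 474.2/5764 = 2.05 V.

Unloaded: 2.57 V; loaded: 2.05 V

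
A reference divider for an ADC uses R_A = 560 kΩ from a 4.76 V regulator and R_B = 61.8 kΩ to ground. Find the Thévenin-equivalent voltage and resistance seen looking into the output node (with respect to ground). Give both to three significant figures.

V_th is the open-circuit tap voltage: 4.76 × 61.8/(560 + 61.8) = 0.473 V.
With the supply zeroed, R_A and R_B appear in parallel from the tap: R_th = R_A‖R_B = (560 × 61.8)/621.8 = 55.7 kΩ.

V_th = 0.473 V, R_th = 55.7 kΩ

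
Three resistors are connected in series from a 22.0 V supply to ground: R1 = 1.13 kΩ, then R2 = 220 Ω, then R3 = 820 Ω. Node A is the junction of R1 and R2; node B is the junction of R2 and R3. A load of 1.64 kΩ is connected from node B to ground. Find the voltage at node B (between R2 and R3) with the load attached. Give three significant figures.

V ≈ 6.34 V

At node B, R3 is in parallel with the load: R3‖R_L = 546.7 Ω.
Below node A the resistance is R2 + (R3‖R_L) = 766.7 Ω, so V_A = 22.0 × 766.7/1897 = 8.893 V.
Then V_B = V_A × (R3‖R_L)/(R2 + R3‖R_L) = 8.893 × 546.7/766.7 = 6.34 V.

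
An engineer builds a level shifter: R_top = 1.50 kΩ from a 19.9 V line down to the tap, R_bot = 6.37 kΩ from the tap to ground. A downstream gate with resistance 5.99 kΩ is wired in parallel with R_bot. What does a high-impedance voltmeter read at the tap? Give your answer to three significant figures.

V_out ≈ 13.4 V

The load sits in parallel with R_bot: R_bot‖R_L = (6.37 × 5.99) / (6.37 + 5.99) = 3.087 kΩ.
V_out = 19.9 × 3.087 / (1.50 + 3.087) = 19.9 × 3.087/4.587 = 13.4 V.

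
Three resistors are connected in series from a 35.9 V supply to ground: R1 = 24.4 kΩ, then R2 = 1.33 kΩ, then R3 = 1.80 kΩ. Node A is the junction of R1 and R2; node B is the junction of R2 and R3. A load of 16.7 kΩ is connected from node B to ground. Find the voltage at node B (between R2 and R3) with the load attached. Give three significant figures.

At node B, R3 is in parallel with the load: R3‖R_L = 1.625 kΩ.
Below node A the resistance is R2 + (R3‖R_L) = 2.955 kΩ, so V_A = 35.9 × 2.955/27.35 = 3.878 V.
Then V_B = V_A × (R3‖R_L)/(R2 + R3‖R_L) = 3.878 × 1.625/2.955 = 2.13 V.

V ≈ 2.13 V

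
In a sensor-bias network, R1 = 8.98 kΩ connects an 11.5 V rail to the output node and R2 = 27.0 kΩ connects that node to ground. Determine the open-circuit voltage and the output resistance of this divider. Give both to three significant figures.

V_th = 8.63 V, R_th = 6.74 kΩ

V_th is the open-circuit tap voltage: 11.5 × 27.0/(8.98 + 27.0) = 8.63 V.
With the supply zeroed, R1 and R2 appear in parallel from the tap: R_th = R1‖R2 = (8.98 × 27.0)/35.98 = 6.74 kΩ.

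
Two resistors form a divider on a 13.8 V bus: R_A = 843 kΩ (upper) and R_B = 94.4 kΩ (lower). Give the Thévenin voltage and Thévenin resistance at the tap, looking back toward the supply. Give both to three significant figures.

V_th is the open-circuit tap voltage: 13.8 × 94.4/(843 + 94.4) = 1.39 V.
With the supply zeroed, R_A and R_B appear in parallel from the tap: R_th = R_A‖R_B = (843 × 94.4)/937.4 = 84.9 kΩ.

V_th = 1.39 V, R_th = 84.9 kΩ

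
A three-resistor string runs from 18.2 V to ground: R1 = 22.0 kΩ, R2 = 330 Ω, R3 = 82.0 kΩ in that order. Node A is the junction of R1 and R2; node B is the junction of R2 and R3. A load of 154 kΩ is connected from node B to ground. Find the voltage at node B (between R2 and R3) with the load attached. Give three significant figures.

V ≈ 12.8 V

At node B, R3 is in parallel with the load: R3‖R_L = 53510 Ω.
Below node A the resistance is R2 + (R3‖R_L) = 53840 Ω, so V_A = 18.2 × 53840/75840 = 12.92 V.
Then V_B = V_A × (R3‖R_L)/(R2 + R3‖R_L) = 12.92 × 53510/53840 = 12.8 V.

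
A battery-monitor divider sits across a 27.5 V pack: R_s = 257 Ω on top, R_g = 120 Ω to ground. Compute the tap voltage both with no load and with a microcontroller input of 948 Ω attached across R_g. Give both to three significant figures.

Unloaded: 8.75 V; loaded: 8.06 V

Open-circuit: V = 27.5 × 120/(257 + 120) = 8.75 V.
With the load, R_g becomes R_g‖R_L = 106.5 Ω, so V = 27.5 × 106.5/363.5 = 8.06 V.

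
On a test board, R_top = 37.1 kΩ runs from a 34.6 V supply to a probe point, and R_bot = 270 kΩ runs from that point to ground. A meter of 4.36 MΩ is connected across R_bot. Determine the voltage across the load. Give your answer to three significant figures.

The load sits in parallel with R_bot: R_bot‖R_L = (270 × 4360) / (270 + 4360) = 254.3 kΩ.
V_out = 34.6 × 254.3 / (37.1 + 254.3) = 34.6 × 254.3/291.4 = 30.2 V.

V_out ≈ 30.2 V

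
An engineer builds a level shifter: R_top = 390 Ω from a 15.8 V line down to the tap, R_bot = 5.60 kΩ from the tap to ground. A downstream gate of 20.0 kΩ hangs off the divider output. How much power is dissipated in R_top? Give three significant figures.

Total resistance from the source is R_top + (R_bot‖R_L) = 4765 Ω, so I = 15.8/4765 Ω = 3.316 mA.
P = I²·R_top = (3.316 mA)² × 390 Ω = 4.29 mW.

P ≈ 4.29 mW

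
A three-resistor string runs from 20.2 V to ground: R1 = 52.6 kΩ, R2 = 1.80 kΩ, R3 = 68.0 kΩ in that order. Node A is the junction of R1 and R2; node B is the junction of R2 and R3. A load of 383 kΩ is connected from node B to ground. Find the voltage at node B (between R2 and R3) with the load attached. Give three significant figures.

At node B, R3 is in parallel with the load: R3‖R_L = 57.75 kΩ.
Below node A the resistance is R2 + (R3‖R_L) = 59.55 kΩ, so V_A = 20.2 × 59.55/112.1 = 10.73 V.
Then V_B = V_A × (R3‖R_L)/(R2 + R3‖R_L) = 10.73 × 57.75/59.55 = 10.4 V.

V ≈ 10.4 V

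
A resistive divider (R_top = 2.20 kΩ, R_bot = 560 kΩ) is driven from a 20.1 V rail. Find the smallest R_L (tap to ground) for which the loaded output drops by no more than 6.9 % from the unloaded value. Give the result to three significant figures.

R_L(min) ≈ 29.6 kΩ

Output resistance R_th = R_top‖R_bot = (2.20 × 560)/562.2 = 2.191 kΩ.
The fractional drop is R_th/(R_th + R_L); requiring this ≤ 0.0690 gives R_L ≥ R_th(1/0.0690 − 1) = 2.191 × 13.49 = 29.6 kΩ.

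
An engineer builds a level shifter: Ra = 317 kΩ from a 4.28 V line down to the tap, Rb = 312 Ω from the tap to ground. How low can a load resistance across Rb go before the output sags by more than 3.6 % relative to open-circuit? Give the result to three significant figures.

R_L(min) ≈ 8.35 kΩ

Output resistance R_th = Ra‖Rb = (317000 × 312)/317300 = 311.7 Ω.
The fractional drop is R_th/(R_th + R_L); requiring this ≤ 0.0360 gives R_L ≥ R_th(1/0.0360 − 1) = 311.7 × 26.78 = 8.35 kΩ.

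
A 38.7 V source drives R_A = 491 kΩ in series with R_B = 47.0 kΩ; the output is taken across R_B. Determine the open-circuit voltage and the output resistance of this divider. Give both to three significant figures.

V_th is the open-circuit tap voltage: 38.7 × 47.0/(491 + 47.0) = 3.38 V.
With the supply zeroed, R_A and R_B appear in parallel from the tap: R_th = R_A‖R_B = (491 × 47.0)/538.0 = 42.9 kΩ.

V_th = 3.38 V, R_th = 42.9 kΩ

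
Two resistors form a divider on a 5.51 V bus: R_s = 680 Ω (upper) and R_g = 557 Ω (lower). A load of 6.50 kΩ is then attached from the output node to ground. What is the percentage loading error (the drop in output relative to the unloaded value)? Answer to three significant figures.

The divider's output (Thévenin) resistance is R_s‖R_g = 306.2 Ω.
Fractional drop under load = R_th/(R_th + R_L) = 306.2 / (306.2 + 6500) = 0.04499.
So the output falls by 4.50 %.

4.50 %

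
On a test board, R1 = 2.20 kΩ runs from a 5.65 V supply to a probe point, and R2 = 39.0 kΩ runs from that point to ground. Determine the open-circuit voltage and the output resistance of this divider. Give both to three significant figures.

V_th = 5.35 V, R_th = 2.08 kΩ

V_th is the open-circuit tap voltage: 5.65 × 39.0/(2.20 + 39.0) = 5.35 V.
With the supply zeroed, R1 and R2 appear in parallel from the tap: R_th = R1‖R2 = (2.20 × 39.0)/41.20 = 2.08 kΩ.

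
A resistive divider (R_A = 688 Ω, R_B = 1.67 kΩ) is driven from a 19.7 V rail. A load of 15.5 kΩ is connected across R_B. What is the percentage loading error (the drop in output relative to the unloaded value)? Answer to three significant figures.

The divider's output (Thévenin) resistance is R_A‖R_B = 487.3 Ω.
Fractional drop under load = R_th/(R_th + R_L) = 487.3 / (487.3 + 15500) = 0.03048.
So the output falls by 3.05 %.

3.05 %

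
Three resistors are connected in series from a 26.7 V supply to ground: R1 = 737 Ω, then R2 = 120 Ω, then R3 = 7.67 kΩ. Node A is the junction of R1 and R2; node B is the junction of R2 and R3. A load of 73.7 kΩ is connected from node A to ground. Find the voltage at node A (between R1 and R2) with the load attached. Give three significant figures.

V ≈ 24.2 V

Below node A the series string R2+R3 = 7790 Ω sits in parallel with the 73700 Ω load: 7045 Ω.
V_A = 26.7 × 7045/(737 + 7045) = 24.2 V.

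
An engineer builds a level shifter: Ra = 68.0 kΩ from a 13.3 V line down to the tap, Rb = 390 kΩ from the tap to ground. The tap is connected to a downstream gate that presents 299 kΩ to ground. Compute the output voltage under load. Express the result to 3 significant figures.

The load sits in parallel with Rb: Rb‖R_L = (390 × 299) / (390 + 299) = 169.2 kΩ.
V_out = 13.3 × 169.2 / (68.0 + 169.2) = 13.3 × 169.2/237.2 = 9.49 V.
(Unloaded it would have been 11.3 V.)

V_out ≈ 9.49 V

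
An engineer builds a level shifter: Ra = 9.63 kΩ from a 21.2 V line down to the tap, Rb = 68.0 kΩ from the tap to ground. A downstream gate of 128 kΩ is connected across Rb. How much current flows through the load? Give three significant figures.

Rb‖R_L = 44.41 kΩ; V_out = 21.2 × 44.41/54.04 = 17.42 V.
I_L = V_out / R_L = 17.42 / 128 kΩ = 0.136 mA.

I_L ≈ 0.136 mA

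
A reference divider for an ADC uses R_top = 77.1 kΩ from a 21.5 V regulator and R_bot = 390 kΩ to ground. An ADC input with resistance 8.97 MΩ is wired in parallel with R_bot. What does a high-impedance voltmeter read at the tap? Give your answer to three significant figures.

V_out ≈ 17.8 V

The load sits in parallel with R_bot: R_bot‖R_L = (390 × 8970) / (390 + 8970) = 373.8 kΩ.
V_out = 21.5 × 373.8 / (77.1 + 373.8) = 21.5 × 373.8/450.9 = 17.8 V.
(Unloaded it would have been 18.0 V.)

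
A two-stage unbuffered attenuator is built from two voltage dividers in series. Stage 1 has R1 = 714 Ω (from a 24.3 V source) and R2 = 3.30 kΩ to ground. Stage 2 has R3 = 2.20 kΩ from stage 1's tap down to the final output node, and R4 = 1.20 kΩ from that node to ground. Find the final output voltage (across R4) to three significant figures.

Stage 2 presents R3+R4 = 3400 Ω as a load on stage 1's tap.
Stage 1's lower leg becomes R2‖(R3+R4) = 1675 Ω, so V_mid = 24.3 × 1675/2389 = 17.04 V.
Stage 2 is itself unloaded: V_out = V_mid × R4/(R3+R4) = 17.04 × 1200/3400 = 6.01 V.

V_out ≈ 6.01 V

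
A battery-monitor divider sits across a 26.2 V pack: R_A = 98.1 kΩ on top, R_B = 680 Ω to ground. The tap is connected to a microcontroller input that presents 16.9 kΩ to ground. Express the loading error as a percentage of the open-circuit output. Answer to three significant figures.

3.84 %

The divider's output (Thévenin) resistance is R_A‖R_B = 675.3 Ω.
Fractional drop under load = R_th/(R_th + R_L) = 675.3 / (675.3 + 16900) = 0.03842.
So the output falls by 3.84 %.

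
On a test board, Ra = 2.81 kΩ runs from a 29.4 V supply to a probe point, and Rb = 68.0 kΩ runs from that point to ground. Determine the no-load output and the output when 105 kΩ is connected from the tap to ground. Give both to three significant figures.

Open-circuit: V = 29.4 × 68.0/(2.81 + 68.0) = 28.2 V.
With the load, Rb becomes Rb‖R_L = 41.27 kΩ, so V = 29.4 × 41.27/44.08 = 27.5 V.

Unloaded: 28.2 V; loaded: 27.5 V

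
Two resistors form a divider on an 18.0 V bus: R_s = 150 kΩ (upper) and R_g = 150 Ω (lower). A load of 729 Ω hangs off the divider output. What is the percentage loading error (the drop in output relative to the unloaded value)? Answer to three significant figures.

17.1 %

Unloaded V = 18.0 × 150/150200 = 0.01798 V.
Loaded: R_g‖R_L = 124.4 Ω, giving V = 18.0 × 124.4/150100 = 0.01492 V.
Drop = (0.01798 − 0.01492) / 0.01798 = 17.1 %.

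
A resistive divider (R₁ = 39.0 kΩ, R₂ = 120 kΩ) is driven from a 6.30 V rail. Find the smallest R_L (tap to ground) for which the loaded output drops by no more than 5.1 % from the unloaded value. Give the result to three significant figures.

Output resistance R_th = R₁‖R₂ = (39.0 × 120)/159.0 = 29.43 kΩ.
The fractional drop is R_th/(R_th + R_L); requiring this ≤ 0.0510 gives R_L ≥ R_th(1/0.0510 − 1) = 29.43 × 18.61 = 548 kΩ.

R_L(min) ≈ 548 kΩ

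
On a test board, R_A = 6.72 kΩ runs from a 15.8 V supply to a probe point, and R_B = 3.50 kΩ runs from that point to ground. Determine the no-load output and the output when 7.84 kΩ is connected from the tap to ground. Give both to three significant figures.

Open-circuit: V = 15.8 × 3.50/(6.72 + 3.50) = 5.41 V.
With the load, R_B becomes R_B‖R_L = 2.420 kΩ, so V = 15.8 × 2.420/9.140 = 4.18 V.

Unloaded: 5.41 V; loaded: 4.18 V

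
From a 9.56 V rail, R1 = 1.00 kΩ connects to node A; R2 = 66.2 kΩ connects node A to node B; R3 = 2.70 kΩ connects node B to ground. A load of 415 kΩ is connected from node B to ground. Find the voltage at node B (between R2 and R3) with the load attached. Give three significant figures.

V ≈ 0.367 V

At node B, R3 is in parallel with the load: R3‖R_L = 2.683 kΩ.
Below node A the resistance is R2 + (R3‖R_L) = 68.88 kΩ, so V_A = 9.56 × 68.88/69.88 = 9.423 V.
Then V_B = V_A × (R3‖R_L)/(R2 + R3‖R_L) = 9.423 × 2.683/68.88 = 0.367 V.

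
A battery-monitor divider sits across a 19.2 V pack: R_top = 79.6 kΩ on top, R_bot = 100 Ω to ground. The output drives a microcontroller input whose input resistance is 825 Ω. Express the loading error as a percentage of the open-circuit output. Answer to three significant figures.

The divider's output (Thévenin) resistance is R_top‖R_bot = 99.87 Ω.
Fractional drop under load = R_th/(R_th + R_L) = 99.87 / (99.87 + 825) = 0.1080.
So the output falls by 10.8 %.

10.8 %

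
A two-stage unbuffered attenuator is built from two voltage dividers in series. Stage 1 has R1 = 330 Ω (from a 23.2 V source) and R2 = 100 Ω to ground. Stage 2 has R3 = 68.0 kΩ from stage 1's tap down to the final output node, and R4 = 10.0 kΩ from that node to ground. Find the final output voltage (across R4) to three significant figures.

V_out ≈ 0.691 V

Stage 2 presents R3+R4 = 78000 Ω as a load on stage 1's tap.
Stage 1's lower leg becomes R2‖(R3+R4) = 99.87 Ω, so V_mid = 23.2 × 99.87/429.9 = 5.390 V.
Stage 2 is itself unloaded: V_out = V_mid × R4/(R3+R4) = 5.390 × 10000/78000 = 0.691 V.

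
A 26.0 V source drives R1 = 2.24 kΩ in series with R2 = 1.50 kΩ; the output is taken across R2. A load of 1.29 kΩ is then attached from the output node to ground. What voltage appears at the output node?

The load sits in parallel with R2: R2‖R_L = (1.50 × 1.29) / (1.50 + 1.29) = 0.6935 kΩ.
V_out = 26.0 × 0.6935 / (2.24 + 0.6935) = 26.0 × 0.6935/2.934 = 6.15 V.
(Unloaded it would have been 10.4 V.)

V_out ≈ 6.15 V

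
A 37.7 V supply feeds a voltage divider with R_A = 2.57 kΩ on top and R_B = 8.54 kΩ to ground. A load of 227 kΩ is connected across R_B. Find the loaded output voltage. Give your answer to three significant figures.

The load sits in parallel with R_B: R_B‖R_L = (8.54 × 227) / (8.54 + 227) = 8.230 kΩ.
V_out = 37.7 × 8.230 / (2.57 + 8.230) = 37.7 × 8.230/10.80 = 28.7 V.

V_out ≈ 28.7 V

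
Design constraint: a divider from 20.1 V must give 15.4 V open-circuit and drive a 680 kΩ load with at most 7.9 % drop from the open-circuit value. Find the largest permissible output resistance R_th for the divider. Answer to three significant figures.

Loading drop = R_th/(R_th + R_L) ≤ 0.0790, so R_th ≤ R_L · ε/(1−ε) = 680 kΩ × 0.0790/0.9210 = 58.3 kΩ.
(Any R1, R2 with R2/(R1+R2) = 0.766 and R1‖R2 ≤ 58.3 kΩ will meet the spec.)

R_th ≤ 58.3 kΩ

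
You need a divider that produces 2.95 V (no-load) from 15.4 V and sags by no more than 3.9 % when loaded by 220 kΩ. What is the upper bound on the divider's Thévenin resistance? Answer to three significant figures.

Loading drop = R_th/(R_th + R_L) ≤ 0.0390, so R_th ≤ R_L · ε/(1−ε) = 220 kΩ × 0.0390/0.9610 = 8.93 kΩ.
(Any R1, R2 with R2/(R1+R2) = 0.192 and R1‖R2 ≤ 8.93 kΩ will meet the spec.)

R_th ≤ 8.93 kΩ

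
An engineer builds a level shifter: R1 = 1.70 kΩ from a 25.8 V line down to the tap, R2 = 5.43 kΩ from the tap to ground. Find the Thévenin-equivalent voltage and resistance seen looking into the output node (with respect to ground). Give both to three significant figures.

V_th is the open-circuit tap voltage: 25.8 × 5.43/(1.70 + 5.43) = 19.6 V.
With the supply zeroed, R1 and R2 appear in parallel from the tap: R_th = R1‖R2 = (1.70 × 5.43)/7.130 = 1.29 kΩ.

V_th = 19.6 V, R_th = 1.29 kΩ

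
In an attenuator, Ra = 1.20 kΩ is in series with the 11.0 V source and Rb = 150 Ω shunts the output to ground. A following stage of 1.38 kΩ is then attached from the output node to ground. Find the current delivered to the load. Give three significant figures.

Rb‖R_L = 135.3 Ω; V_out = 11.0 × 135.3/1335 = 1.115 V.
I_L = V_out / R_L = 1.115 / 1.38 kΩ = 0.808 mA.

I_L ≈ 0.808 mA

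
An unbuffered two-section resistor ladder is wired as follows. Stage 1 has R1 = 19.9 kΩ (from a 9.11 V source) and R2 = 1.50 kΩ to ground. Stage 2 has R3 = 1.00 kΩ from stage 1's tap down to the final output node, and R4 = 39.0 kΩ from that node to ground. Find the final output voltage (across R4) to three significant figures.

Stage 2 presents R3+R4 = 40.00 kΩ as a load on stage 1's tap.
Stage 1's lower leg becomes R2‖(R3+R4) = 1.446 kΩ, so V_mid = 9.11 × 1.446/21.35 = 0.6170 V.
Stage 2 is itself unloaded: V_out = V_mid × R4/(R3+R4) = 0.6170 × 39.0/40.00 = 0.602 V.

V_out ≈ 0.602 V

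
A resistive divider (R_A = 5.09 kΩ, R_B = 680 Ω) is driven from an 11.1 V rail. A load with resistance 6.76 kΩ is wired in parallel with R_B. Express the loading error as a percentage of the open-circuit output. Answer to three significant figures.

The divider's output (Thévenin) resistance is R_A‖R_B = 599.9 Ω.
Fractional drop under load = R_th/(R_th + R_L) = 599.9 / (599.9 + 6760) = 0.08150.
So the output falls by 8.15 %.

8.15 %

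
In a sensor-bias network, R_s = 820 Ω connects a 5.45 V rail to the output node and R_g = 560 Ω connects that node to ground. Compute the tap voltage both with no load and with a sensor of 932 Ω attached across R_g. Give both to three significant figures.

Open-circuit: V = 5.45 × 560/(820 + 560) = 2.21 V.
With the load, R_g becomes R_g‖R_L = 349.8 Ω, so V = 5.45 × 349.8/1170 = 1.63 V.

Unloaded: 2.21 V; loaded: 1.63 V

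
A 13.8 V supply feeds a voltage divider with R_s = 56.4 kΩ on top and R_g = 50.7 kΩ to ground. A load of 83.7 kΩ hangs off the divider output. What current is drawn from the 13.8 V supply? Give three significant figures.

R_g‖R_L = 31.57 kΩ, so the source sees R_s + R_g‖R_L = 87.97 kΩ.
I = 13.8 V / 87.97 kΩ = 0.157 mA.

I ≈ 0.157 mA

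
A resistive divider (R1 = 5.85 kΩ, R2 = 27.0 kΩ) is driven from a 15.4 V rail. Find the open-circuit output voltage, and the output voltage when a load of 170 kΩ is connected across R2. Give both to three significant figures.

Unloaded: 12.7 V; loaded: 12.3 V

Open-circuit: V = 15.4 × 27.0/(5.85 + 27.0) = 12.7 V.
With the load, R2 becomes R2‖R_L = 23.30 kΩ, so V = 15.4 × 23.30/29.15 = 12.3 V.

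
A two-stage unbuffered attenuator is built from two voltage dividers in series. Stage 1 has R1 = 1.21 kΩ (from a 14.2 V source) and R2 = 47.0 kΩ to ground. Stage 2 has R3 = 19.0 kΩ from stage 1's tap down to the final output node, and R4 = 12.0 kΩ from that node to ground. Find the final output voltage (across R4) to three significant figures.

Stage 2 presents R3+R4 = 31.00 kΩ as a load on stage 1's tap.
Stage 1's lower leg becomes R2‖(R3+R4) = 18.68 kΩ, so V_mid = 14.2 × 18.68/19.89 = 13.34 V.
Stage 2 is itself unloaded: V_out = V_mid × R4/(R3+R4) = 13.34 × 12.0/31.00 = 5.16 V.

V_out ≈ 5.16 V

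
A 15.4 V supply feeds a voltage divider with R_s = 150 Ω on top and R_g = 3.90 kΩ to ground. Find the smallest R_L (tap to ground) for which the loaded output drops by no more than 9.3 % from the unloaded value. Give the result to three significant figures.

R_L(min) ≈ 1.41 kΩ

Output resistance R_th = R_s‖R_g = (150 × 3900)/4050 = 144.4 Ω.
The fractional drop is R_th/(R_th + R_L); requiring this ≤ 0.0930 gives R_L ≥ R_th(1/0.0930 − 1) = 144.4 × 9.753 = 1.41 kΩ.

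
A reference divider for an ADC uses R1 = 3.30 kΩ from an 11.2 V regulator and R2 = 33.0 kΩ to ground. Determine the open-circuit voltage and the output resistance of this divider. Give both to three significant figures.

V_th = 10.2 V, R_th = 3.00 kΩ

V_th is the open-circuit tap voltage: 11.2 × 33.0/(3.30 + 33.0) = 10.2 V.
With the supply zeroed, R1 and R2 appear in parallel from the tap: R_th = R1‖R2 = (3.30 × 33.0)/36.30 = 3.00 kΩ.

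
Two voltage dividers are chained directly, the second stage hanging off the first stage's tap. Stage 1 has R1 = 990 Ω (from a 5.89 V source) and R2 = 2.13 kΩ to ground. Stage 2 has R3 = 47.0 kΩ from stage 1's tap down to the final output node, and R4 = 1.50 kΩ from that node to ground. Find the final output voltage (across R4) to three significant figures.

V_out ≈ 0.123 V

Stage 2 presents R3+R4 = 48500 Ω as a load on stage 1's tap.
Stage 1's lower leg becomes R2‖(R3+R4) = 2040 Ω, so V_mid = 5.89 × 2040/3030 = 3.966 V.
Stage 2 is itself unloaded: V_out = V_mid × R4/(R3+R4) = 3.966 × 1500/48500 = 0.123 V.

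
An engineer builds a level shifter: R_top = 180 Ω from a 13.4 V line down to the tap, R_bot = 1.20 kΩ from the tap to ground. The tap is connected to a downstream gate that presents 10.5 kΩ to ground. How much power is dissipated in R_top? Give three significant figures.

P ≈ 20.5 mW

Total resistance from the source is R_top + (R_bot‖R_L) = 1257 Ω, so I = 13.4/1257 Ω = 10.66 mA.
P = I²·R_top = (10.66 mA)² × 180 Ω = 20.5 mW.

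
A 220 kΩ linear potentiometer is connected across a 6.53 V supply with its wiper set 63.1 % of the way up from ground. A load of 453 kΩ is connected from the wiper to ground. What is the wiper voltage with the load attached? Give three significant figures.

The wiper splits the pot into (1−α)R = 81.18 kΩ above and αR = 138.8 kΩ below.
Lower section ‖ load = 106.3 kΩ.
V_wiper = 6.53 × 106.3/(81.18 + 106.3) = 3.70 V.

V ≈ 3.70 V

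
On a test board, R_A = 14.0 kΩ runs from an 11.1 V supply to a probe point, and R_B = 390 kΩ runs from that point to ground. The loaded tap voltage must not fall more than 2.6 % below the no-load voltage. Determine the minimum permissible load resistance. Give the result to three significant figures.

Output resistance R_th = R_A‖R_B = (14.0 × 390)/404.0 = 13.51 kΩ.
The fractional drop is R_th/(R_th + R_L); requiring this ≤ 0.0260 gives R_L ≥ R_th(1/0.0260 − 1) = 13.51 × 37.46 = 506 kΩ.

R_L(min) ≈ 506 kΩ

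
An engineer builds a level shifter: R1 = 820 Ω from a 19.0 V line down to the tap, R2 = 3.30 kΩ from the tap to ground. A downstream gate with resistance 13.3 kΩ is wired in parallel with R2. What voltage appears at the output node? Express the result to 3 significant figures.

V_out ≈ 14.5 V

The load sits in parallel with R2: R2‖R_L = (3300 × 13300) / (3300 + 13300) = 2644 Ω.
V_out = 19.0 × 2644 / (820 + 2644) = 19.0 × 2644/3464 = 14.5 V.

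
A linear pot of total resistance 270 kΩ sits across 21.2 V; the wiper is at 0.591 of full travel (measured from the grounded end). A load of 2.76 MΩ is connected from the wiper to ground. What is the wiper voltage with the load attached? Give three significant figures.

V ≈ 12.2 V

The wiper splits the pot into (1−α)R = 110.4 kΩ above and αR = 159.6 kΩ below.
Lower section ‖ load = 150.8 kΩ.
V_wiper = 21.2 × 150.8/(110.4 + 150.8) = 12.2 V.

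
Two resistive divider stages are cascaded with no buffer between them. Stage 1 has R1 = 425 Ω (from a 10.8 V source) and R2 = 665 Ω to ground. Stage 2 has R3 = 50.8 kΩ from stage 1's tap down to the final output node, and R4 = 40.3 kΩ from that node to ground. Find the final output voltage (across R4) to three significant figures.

Stage 2 presents R3+R4 = 91100 Ω as a load on stage 1's tap.
Stage 1's lower leg becomes R2‖(R3+R4) = 660.2 Ω, so V_mid = 10.8 × 660.2/1085 = 6.570 V.
Stage 2 is itself unloaded: V_out = V_mid × R4/(R3+R4) = 6.570 × 40300/91100 = 2.91 V.

V_out ≈ 2.91 V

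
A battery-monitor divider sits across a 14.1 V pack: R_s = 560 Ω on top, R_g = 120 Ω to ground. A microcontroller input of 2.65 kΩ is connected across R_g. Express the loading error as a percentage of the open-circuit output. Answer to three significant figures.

3.60 %

The divider's output (Thévenin) resistance is R_s‖R_g = 98.82 Ω.
Fractional drop under load = R_th/(R_th + R_L) = 98.82 / (98.82 + 2650) = 0.03595.
So the output falls by 3.60 %.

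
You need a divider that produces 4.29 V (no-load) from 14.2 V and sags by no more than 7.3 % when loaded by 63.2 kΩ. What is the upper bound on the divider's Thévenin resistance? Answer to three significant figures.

Loading drop = R_th/(R_th + R_L) ≤ 0.0730, so R_th ≤ R_L · ε/(1−ε) = 63.2 kΩ × 0.0730/0.9270 = 4.98 kΩ.

R_th ≤ 4.98 kΩ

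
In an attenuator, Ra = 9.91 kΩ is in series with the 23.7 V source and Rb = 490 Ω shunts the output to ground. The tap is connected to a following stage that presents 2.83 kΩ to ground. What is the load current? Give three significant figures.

I_L ≈ 0.339 mA

Rb‖R_L = 417.7 Ω; V_out = 23.7 × 417.7/10330 = 0.9585 V.
I_L = V_out / R_L = 0.9585 / 2.83 kΩ = 0.339 mA.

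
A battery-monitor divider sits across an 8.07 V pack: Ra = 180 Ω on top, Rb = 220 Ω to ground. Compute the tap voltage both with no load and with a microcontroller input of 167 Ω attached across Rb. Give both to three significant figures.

Unloaded: 4.44 V; loaded: 2.79 V

Open-circuit: V = 8.07 × 220/(180 + 220) = 4.44 V.
With the load, Rb becomes Rb‖R_L = 94.94 Ω, so V = 8.07 × 94.94/274.9 = 2.79 V.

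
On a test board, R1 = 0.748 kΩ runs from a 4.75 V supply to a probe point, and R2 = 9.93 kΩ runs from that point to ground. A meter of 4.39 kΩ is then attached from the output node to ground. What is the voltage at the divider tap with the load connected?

V_out ≈ 3.81 V

The load sits in parallel with R2: R2‖R_L = (9930 × 4390) / (9930 + 4390) = 3044 Ω.
V_out = 4.75 × 3044 / (748 + 3044) = 4.75 × 3044/3792 = 3.81 V.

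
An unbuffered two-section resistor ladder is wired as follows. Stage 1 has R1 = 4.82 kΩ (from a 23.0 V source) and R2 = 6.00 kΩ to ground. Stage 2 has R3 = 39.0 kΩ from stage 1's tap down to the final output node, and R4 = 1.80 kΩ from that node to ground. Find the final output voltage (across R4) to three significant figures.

V_out ≈ 0.528 V

Stage 2 presents R3+R4 = 40.80 kΩ as a load on stage 1's tap.
Stage 1's lower leg becomes R2‖(R3+R4) = 5.231 kΩ, so V_mid = 23.0 × 5.231/10.05 = 11.97 V.
Stage 2 is itself unloaded: V_out = V_mid × R4/(R3+R4) = 11.97 × 1.80/40.80 = 0.528 V.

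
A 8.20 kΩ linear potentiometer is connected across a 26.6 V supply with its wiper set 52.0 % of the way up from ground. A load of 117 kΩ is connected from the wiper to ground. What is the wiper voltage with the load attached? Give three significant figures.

V ≈ 13.6 V

The wiper splits the pot into (1−α)R = 3.936 kΩ above and αR = 4.264 kΩ below.
Lower section ‖ load = 4.114 kΩ.
V_wiper = 26.6 × 4.114/(3.936 + 4.114) = 13.6 V.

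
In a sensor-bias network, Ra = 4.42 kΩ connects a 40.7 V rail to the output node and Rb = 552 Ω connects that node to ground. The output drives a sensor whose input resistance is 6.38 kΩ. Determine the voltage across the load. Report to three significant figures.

V_out ≈ 4.20 V

The load sits in parallel with Rb: Rb‖R_L = (552 × 6380) / (552 + 6380) = 508.0 Ω.
V_out = 40.7 × 508.0 / (4420 + 508.0) = 40.7 × 508.0/4928 = 4.20 V.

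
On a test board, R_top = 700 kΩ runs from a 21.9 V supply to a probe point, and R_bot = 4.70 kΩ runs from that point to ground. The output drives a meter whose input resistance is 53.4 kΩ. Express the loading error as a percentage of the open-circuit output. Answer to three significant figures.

8.04 %

The divider's output (Thévenin) resistance is R_top‖R_bot = 4.669 kΩ.
Fractional drop under load = R_th/(R_th + R_L) = 4.669 / (4.669 + 53.4) = 0.08040.
So the output falls by 8.04 %.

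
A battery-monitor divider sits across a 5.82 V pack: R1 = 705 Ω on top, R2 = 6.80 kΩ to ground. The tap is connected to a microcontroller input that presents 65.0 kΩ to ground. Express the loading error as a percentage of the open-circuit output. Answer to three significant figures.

The divider's output (Thévenin) resistance is R1‖R2 = 638.8 Ω.
Fractional drop under load = R_th/(R_th + R_L) = 638.8 / (638.8 + 65000) = 0.009732.
So the output falls by 0.973 %.

0.973 %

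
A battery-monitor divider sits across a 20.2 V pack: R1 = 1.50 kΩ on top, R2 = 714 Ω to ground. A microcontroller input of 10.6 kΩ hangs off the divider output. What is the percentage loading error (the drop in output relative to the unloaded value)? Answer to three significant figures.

4.36 %

The divider's output (Thévenin) resistance is R1‖R2 = 483.7 Ω.
Fractional drop under load = R_th/(R_th + R_L) = 483.7 / (483.7 + 10600) = 0.04364.
So the output falls by 4.36 %.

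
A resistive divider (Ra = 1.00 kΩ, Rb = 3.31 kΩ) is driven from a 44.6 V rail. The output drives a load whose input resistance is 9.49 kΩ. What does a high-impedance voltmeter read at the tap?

The load sits in parallel with Rb: Rb‖R_L = (3.31 × 9.49) / (3.31 + 9.49) = 2.454 kΩ.
V_out = 44.6 × 2.454 / (1.00 + 2.454) = 44.6 × 2.454/3.454 = 31.7 V.

V_out ≈ 31.7 V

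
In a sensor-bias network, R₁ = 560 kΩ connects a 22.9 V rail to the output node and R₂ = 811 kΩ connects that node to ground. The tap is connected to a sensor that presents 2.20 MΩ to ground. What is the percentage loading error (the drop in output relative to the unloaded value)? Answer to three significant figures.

13.1 %

Unloaded V = 22.9 × 811/1371 = 13.546 V.
Loaded: R₂‖R_L = 592.6 kΩ, giving V = 22.9 × 592.6/1153 = 11.773 V.
Drop = (13.546 − 11.773) / 13.546 = 13.1 %.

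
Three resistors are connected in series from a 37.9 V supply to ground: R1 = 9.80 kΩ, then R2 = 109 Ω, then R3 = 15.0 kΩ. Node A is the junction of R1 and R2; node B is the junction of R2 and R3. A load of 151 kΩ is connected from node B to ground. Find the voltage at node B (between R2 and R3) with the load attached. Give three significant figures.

V ≈ 22.0 V

At node B, R3 is in parallel with the load: R3‖R_L = 13640 Ω.
Below node A the resistance is R2 + (R3‖R_L) = 13750 Ω, so V_A = 37.9 × 13750/23550 = 22.13 V.
Then V_B = V_A × (R3‖R_L)/(R2 + R3‖R_L) = 22.13 × 13640/13750 = 22.0 V.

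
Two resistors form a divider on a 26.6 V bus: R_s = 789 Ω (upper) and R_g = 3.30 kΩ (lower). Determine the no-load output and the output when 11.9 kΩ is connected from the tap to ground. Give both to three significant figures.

Open-circuit: V = 26.6 × 3300/(789 + 3300) = 21.5 V.
With the load, R_g becomes R_g‖R_L = 2584 Ω, so V = 26.6 × 2584/3373 = 20.4 V.

Unloaded: 21.5 V; loaded: 20.4 V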